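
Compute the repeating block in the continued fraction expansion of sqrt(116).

[10; (1, 3, 2, 1, 4, 1, 2, 3, 1, 20)]

Write x_i = (sqrt(116) + m_i)/d_i with (m_0, d_0) = (0, 1). a_0 = floor(sqrt(116)) = 10, since 10^2 = 100 <= 116 < 121 = 11^2.
Iterate m_{i+1} = d_i*a_i - m_i, d_{i+1} = (116 - m_{i+1}^2)/d_i, a_{i+1} = floor((a_0 + m_{i+1})/d_{i+1}):
  m_1 = 1*10 - 0 = 10, d_1 = (116 - 10^2)/1 = 16/1 = 16, a_1 = floor((10 + 10)/16) = 1.
  m_2 = 16*1 - 10 = 6, d_2 = (116 - 6^2)/16 = 80/16 = 5, a_2 = floor((10 + 6)/5) = 3.
  m_3 = 5*3 - 6 = 9, d_3 = (116 - 9^2)/5 = 35/5 = 7, a_3 = floor((10 + 9)/7) = 2.
  m_4 = 7*2 - 9 = 5, d_4 = (116 - 5^2)/7 = 91/7 = 13, a_4 = floor((10 + 5)/13) = 1.
  m_5 = 13*1 - 5 = 8, d_5 = (116 - 8^2)/13 = 52/13 = 4, a_5 = floor((10 + 8)/4) = 4.
  m_6 = 4*4 - 8 = 8, d_6 = (116 - 8^2)/4 = 52/4 = 13, a_6 = floor((10 + 8)/13) = 1.
  m_7 = 13*1 - 8 = 5, d_7 = (116 - 5^2)/13 = 91/13 = 7, a_7 = floor((10 + 5)/7) = 2.
  m_8 = 7*2 - 5 = 9, d_8 = (116 - 9^2)/7 = 35/7 = 5, a_8 = floor((10 + 9)/5) = 3.
  m_9 = 5*3 - 9 = 6, d_9 = (116 - 6^2)/5 = 80/5 = 16, a_9 = floor((10 + 6)/16) = 1.
  m_10 = 16*1 - 6 = 10, d_10 = (116 - 10^2)/16 = 16/16 = 1, a_10 = floor((10 + 10)/1) = 20.
  m_11 = 1*20 - 10 = 10, d_11 = (116 - 10^2)/1 = 16/1 = 16: (m_11, d_11) = (m_1, d_1) = (10, 16), so from here the quotients repeat a_1, ..., a_10; the period length is 10.
Hence the expansion of sqrt(116) is a_0 = 10 followed by the repeating block 1, 3, 2, 1, 4, 1, 2, 3, 1, 20 (period 10).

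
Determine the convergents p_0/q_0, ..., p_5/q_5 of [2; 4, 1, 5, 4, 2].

Using the convergent recurrence p_i = a_i*p_{i-1} + p_{i-2}, q_i = a_i*q_{i-1} + q_{i-2} with p_{-2}=0, p_{-1}=1, q_{-2}=1, q_{-1}=0:
  i=0: a_0=2, p_0 = 2*1 + 0 = 2, q_0 = 2*0 + 1 = 1.
  i=1: a_1=4, p_1 = 4*2 + 1 = 9, q_1 = 4*1 + 0 = 4.
  i=2: a_2=1, p_2 = 1*9 + 2 = 11, q_2 = 1*4 + 1 = 5.
  i=3: a_3=5, p_3 = 5*11 + 9 = 64, q_3 = 5*5 + 4 = 29.
  i=4: a_4=4, p_4 = 4*64 + 11 = 267, q_4 = 4*29 + 5 = 121.
  i=5: a_5=2, p_5 = 2*267 + 64 = 598, q_5 = 2*121 + 29 = 271.

2/1, 9/4, 11/5, 64/29, 267/121, 598/271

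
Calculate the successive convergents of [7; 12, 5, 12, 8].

Using the convergent recurrence p_i = a_i*p_{i-1} + p_{i-2}, q_i = a_i*q_{i-1} + q_{i-2} with p_{-2}=0, p_{-1}=1, q_{-2}=1, q_{-1}=0:
  i=0: a_0=7, p_0 = 7*1 + 0 = 7, q_0 = 7*0 + 1 = 1.
  i=1: a_1=12, p_1 = 12*7 + 1 = 85, q_1 = 12*1 + 0 = 12.
  i=2: a_2=5, p_2 = 5*85 + 7 = 432, q_2 = 5*12 + 1 = 61.
  i=3: a_3=12, p_3 = 12*432 + 85 = 5269, q_3 = 12*61 + 12 = 744.
  i=4: a_4=8, p_4 = 8*5269 + 432 = 42584, q_4 = 8*744 + 61 = 6013.

7/1, 85/12, 432/61, 5269/744, 42584/6013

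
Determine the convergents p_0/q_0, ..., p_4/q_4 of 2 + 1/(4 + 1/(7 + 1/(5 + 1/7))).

Using the convergent recurrence p_i = a_i*p_{i-1} + p_{i-2}, q_i = a_i*q_{i-1} + q_{i-2} with p_{-2}=0, p_{-1}=1, q_{-2}=1, q_{-1}=0:
  i=0: a_0=2, p_0 = 2*1 + 0 = 2, q_0 = 2*0 + 1 = 1.
  i=1: a_1=4, p_1 = 4*2 + 1 = 9, q_1 = 4*1 + 0 = 4.
  i=2: a_2=7, p_2 = 7*9 + 2 = 65, q_2 = 7*4 + 1 = 29.
  i=3: a_3=5, p_3 = 5*65 + 9 = 334, q_3 = 5*29 + 4 = 149.
  i=4: a_4=7, p_4 = 7*334 + 65 = 2403, q_4 = 7*149 + 29 = 1072.

2/1, 9/4, 65/29, 334/149, 2403/1072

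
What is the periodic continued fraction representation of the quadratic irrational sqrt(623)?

[24; (1, 23, 1, 48)]

Write x_i = (sqrt(623) + m_i)/d_i with (m_0, d_0) = (0, 1). a_0 = floor(sqrt(623)) = 24, since 24^2 = 576 <= 623 < 625 = 25^2.
Iterate m_{i+1} = d_i*a_i - m_i, d_{i+1} = (623 - m_{i+1}^2)/d_i, a_{i+1} = floor((a_0 + m_{i+1})/d_{i+1}):
  m_1 = 1*24 - 0 = 24, d_1 = (623 - 24^2)/1 = 47/1 = 47, a_1 = floor((24 + 24)/47) = 1.
  m_2 = 47*1 - 24 = 23, d_2 = (623 - 23^2)/47 = 94/47 = 2, a_2 = floor((24 + 23)/2) = 23.
  m_3 = 2*23 - 23 = 23, d_3 = (623 - 23^2)/2 = 94/2 = 47, a_3 = floor((24 + 23)/47) = 1.
  m_4 = 47*1 - 23 = 24, d_4 = (623 - 24^2)/47 = 47/47 = 1, a_4 = floor((24 + 24)/1) = 48.
  m_5 = 1*48 - 24 = 24, d_5 = (623 - 24^2)/1 = 47/1 = 47: (m_5, d_5) = (m_1, d_1) = (24, 47), so from here the quotients repeat a_1, ..., a_4; the period length is 4.
Hence the expansion of sqrt(623) is a_0 = 24 followed by the repeating block 1, 23, 1, 48 (period 4).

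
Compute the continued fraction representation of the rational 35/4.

[8; 1, 3]

Run the Euclidean algorithm on 35 and 4; the successive quotients are the partial quotients a_0, a_1, ... (each step inverts the fractional part left over by the previous one):
  35 = 8*4 + 3, so a_0 = 8.
  4 = 1*3 + 1, so a_1 = 1.
  3 = 3*1 + 0, so a_2 = 3.
The remainder reaches 0 after 3 divisions, so the expansion has 3 partial quotients, read off in order.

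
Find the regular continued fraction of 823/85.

Run the Euclidean algorithm on 823 and 85; the successive quotients are the partial quotients a_0, a_1, ... (each step inverts the fractional part left over by the previous one):
  823 = 9*85 + 58, so a_0 = 9.
  85 = 1*58 + 27, so a_1 = 1.
  58 = 2*27 + 4, so a_2 = 2.
  27 = 6*4 + 3, so a_3 = 6.
  4 = 1*3 + 1, so a_4 = 1.
  3 = 3*1 + 0, so a_5 = 3.
The remainder reaches 0 after 6 divisions, so the expansion has 6 partial quotients, read off in order.

[9; 1, 2, 6, 1, 3]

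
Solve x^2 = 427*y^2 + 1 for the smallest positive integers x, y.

(x, y) = (62, 3)

First expand sqrt(427) as a continued fraction. With x_i = (sqrt(427) + m_i)/d_i and (m_0, d_0) = (0, 1): a_0 = floor(sqrt(427)) = 20, since 20^2 = 400 <= 427 < 441 = 21^2.
Iterate m_{i+1} = d_i*a_i - m_i, d_{i+1} = (427 - m_{i+1}^2)/d_i, a_{i+1} = floor((a_0 + m_{i+1})/d_{i+1}):
  m_1 = 1*20 - 0 = 20, d_1 = (427 - 20^2)/1 = 27/1 = 27, a_1 = floor((20 + 20)/27) = 1.
  m_2 = 27*1 - 20 = 7, d_2 = (427 - 7^2)/27 = 378/27 = 14, a_2 = floor((20 + 7)/14) = 1.
  m_3 = 14*1 - 7 = 7, d_3 = (427 - 7^2)/14 = 378/14 = 27, a_3 = floor((20 + 7)/27) = 1.
  m_4 = 27*1 - 7 = 20, d_4 = (427 - 20^2)/27 = 27/27 = 1, a_4 = floor((20 + 20)/1) = 40.
  m_5 = 1*40 - 20 = 20, d_5 = (427 - 20^2)/1 = 27/1 = 27: (m_5, d_5) = (m_1, d_1) = (20, 27), so from here the quotients repeat a_1, ..., a_4; the period length is 4.
So sqrt(427) = [20; (1, 1, 1, 40)] with period length k = 4.
k is even, so the fundamental solution of x^2 - 427y^2 = 1 is (p_{k-1}, q_{k-1}) = (p_3, q_3); compute convergents through index 3.
Convergents (p_i = a_i*p_{i-1} + p_{i-2}, q_i = a_i*q_{i-1} + q_{i-2} with p_{-2}=0, p_{-1}=1, q_{-2}=1, q_{-1}=0):
  i=0: a_0=20, p_0 = 20*1 + 0 = 20, q_0 = 20*0 + 1 = 1.
  i=1: a_1=1, p_1 = 1*20 + 1 = 21, q_1 = 1*1 + 0 = 1.
  i=2: a_2=1, p_2 = 1*21 + 20 = 41, q_2 = 1*1 + 1 = 2.
  i=3: a_3=1, p_3 = 1*41 + 21 = 62, q_3 = 1*2 + 1 = 3.
Check: 62^2 - 427*3^2 = 3844 - 3843 = 1, so (x, y) = (62, 3) solves the equation, and by the theorem it is the least positive solution.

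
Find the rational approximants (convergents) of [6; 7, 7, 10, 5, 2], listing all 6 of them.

Using the convergent recurrence p_i = a_i*p_{i-1} + p_{i-2}, q_i = a_i*q_{i-1} + q_{i-2} with p_{-2}=0, p_{-1}=1, q_{-2}=1, q_{-1}=0:
  i=0: a_0=6, p_0 = 6*1 + 0 = 6, q_0 = 6*0 + 1 = 1.
  i=1: a_1=7, p_1 = 7*6 + 1 = 43, q_1 = 7*1 + 0 = 7.
  i=2: a_2=7, p_2 = 7*43 + 6 = 307, q_2 = 7*7 + 1 = 50.
  i=3: a_3=10, p_3 = 10*307 + 43 = 3113, q_3 = 10*50 + 7 = 507.
  i=4: a_4=5, p_4 = 5*3113 + 307 = 15872, q_4 = 5*507 + 50 = 2585.
  i=5: a_5=2, p_5 = 2*15872 + 3113 = 34857, q_5 = 2*2585 + 507 = 5677.

6/1, 43/7, 307/50, 3113/507, 15872/2585, 34857/5677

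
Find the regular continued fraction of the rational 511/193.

[2; 1, 1, 1, 5, 5, 2]

Run the Euclidean algorithm on 511 and 193; the successive quotients are the partial quotients a_0, a_1, ... (each step inverts the fractional part left over by the previous one):
  511 = 2*193 + 125, so a_0 = 2.
  193 = 1*125 + 68, so a_1 = 1.
  125 = 1*68 + 57, so a_2 = 1.
  68 = 1*57 + 11, so a_3 = 1.
  57 = 5*11 + 2, so a_4 = 5.
  11 = 5*2 + 1, so a_5 = 5.
  2 = 2*1 + 0, so a_6 = 2.
The remainder reaches 0 after 7 divisions, so the expansion has 7 partial quotients, read off in order.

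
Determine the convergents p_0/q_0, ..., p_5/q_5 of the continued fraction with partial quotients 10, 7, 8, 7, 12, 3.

Using the convergent recurrence p_i = a_i*p_{i-1} + p_{i-2}, q_i = a_i*q_{i-1} + q_{i-2} with p_{-2}=0, p_{-1}=1, q_{-2}=1, q_{-1}=0:
  i=0: a_0=10, p_0 = 10*1 + 0 = 10, q_0 = 10*0 + 1 = 1.
  i=1: a_1=7, p_1 = 7*10 + 1 = 71, q_1 = 7*1 + 0 = 7.
  i=2: a_2=8, p_2 = 8*71 + 10 = 578, q_2 = 8*7 + 1 = 57.
  i=3: a_3=7, p_3 = 7*578 + 71 = 4117, q_3 = 7*57 + 7 = 406.
  i=4: a_4=12, p_4 = 12*4117 + 578 = 49982, q_4 = 12*406 + 57 = 4929.
  i=5: a_5=3, p_5 = 3*49982 + 4117 = 154063, q_5 = 3*4929 + 406 = 15193.

10/1, 71/7, 578/57, 4117/406, 49982/4929, 154063/15193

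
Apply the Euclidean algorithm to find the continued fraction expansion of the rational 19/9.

[2; 9]

Run the Euclidean algorithm on 19 and 9; the successive quotients are the partial quotients a_0, a_1, ... (each step inverts the fractional part left over by the previous one):
  19 = 2*9 + 1, so a_0 = 2.
  9 = 9*1 + 0, so a_1 = 9.
The remainder reaches 0 after 2 divisions, so the expansion has 2 partial quotients, read off in order.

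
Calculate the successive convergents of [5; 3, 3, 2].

5/1, 16/3, 53/10, 122/23

Using the convergent recurrence p_i = a_i*p_{i-1} + p_{i-2}, q_i = a_i*q_{i-1} + q_{i-2} with p_{-2}=0, p_{-1}=1, q_{-2}=1, q_{-1}=0:
  i=0: a_0=5, p_0 = 5*1 + 0 = 5, q_0 = 5*0 + 1 = 1.
  i=1: a_1=3, p_1 = 3*5 + 1 = 16, q_1 = 3*1 + 0 = 3.
  i=2: a_2=3, p_2 = 3*16 + 5 = 53, q_2 = 3*3 + 1 = 10.
  i=3: a_3=2, p_3 = 2*53 + 16 = 122, q_3 = 2*10 + 3 = 23.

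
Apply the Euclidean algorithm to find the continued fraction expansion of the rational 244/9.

[27; 9]

Run the Euclidean algorithm on 244 and 9; the successive quotients are the partial quotients a_0, a_1, ... (each step inverts the fractional part left over by the previous one):
  244 = 27*9 + 1, so a_0 = 27.
  9 = 9*1 + 0, so a_1 = 9.
The remainder reaches 0 after 2 divisions, so the expansion has 2 partial quotients, read off in order.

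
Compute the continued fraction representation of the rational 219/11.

[19; 1, 10]

Run the Euclidean algorithm on 219 and 11; the successive quotients are the partial quotients a_0, a_1, ... (each step inverts the fractional part left over by the previous one):
  219 = 19*11 + 10, so a_0 = 19.
  11 = 1*10 + 1, so a_1 = 1.
  10 = 10*1 + 0, so a_2 = 10.
The remainder reaches 0 after 3 divisions, so the expansion has 3 partial quotients, read off in order.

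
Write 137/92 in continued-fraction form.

Run the Euclidean algorithm on 137 and 92; the successive quotients are the partial quotients a_0, a_1, ... (each step inverts the fractional part left over by the previous one):
  137 = 1*92 + 45, so a_0 = 1.
  92 = 2*45 + 2, so a_1 = 2.
  45 = 22*2 + 1, so a_2 = 22.
  2 = 2*1 + 0, so a_3 = 2.
The remainder reaches 0 after 4 divisions, so the expansion has 4 partial quotients, read off in order.

[1; 2, 22, 2]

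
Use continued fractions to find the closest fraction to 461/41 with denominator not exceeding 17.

Expand x = 461/41 as a continued fraction with the Euclidean algorithm:
  461 = 11*41 + 10, so a_0 = 11.
  41 = 4*10 + 1, so a_1 = 4.
  10 = 10*1 + 0, so a_2 = 10.
so x = [11; 4, 10].
Convergents (p_i = a_i*p_{i-1} + p_{i-2}, q_i = a_i*q_{i-1} + q_{i-2} with p_{-2}=0, p_{-1}=1, q_{-2}=1, q_{-1}=0), until the denominator exceeds 17:
  i=0: a_0=11, p_0 = 11*1 + 0 = 11, q_0 = 11*0 + 1 = 1.
  i=1: a_1=4, p_1 = 4*11 + 1 = 45, q_1 = 4*1 + 0 = 4.
  i=2: a_2=10, p_2 = 10*45 + 11 = 461, q_2 = 10*4 + 1 = 41.
q_2 = 41 > 17, so the last convergent with denominator <= 17 is p_1/q_1 = 45/4.
The closest fraction with denominator <= 17 is either p_1/q_1 or the intermediate fraction (k*p_1 + p_0)/(k*q_1 + q_0) with the largest k >= 1 whose denominator stays <= 17; these approach x as k grows, and every other convergent or intermediate fraction in range is farther away.
Largest k: floor((17 - q_0)/q_1) = floor((17 - 1)/4) = 4.
That gives (4*45 + 11)/(4*4 + 1) = 191/17.
Compare the errors: |x - 45/4| = |461*4 - 45*41|/(41*4) = 1/164, and |x - 191/17| = |461*17 - 191*41|/(41*17) = 6/697.
Cross-multiplying, 1*697 = 697 < 984 = 6*164, so 1/164 is smaller: the convergent 45/4 is closer to x than 191/17.

45/4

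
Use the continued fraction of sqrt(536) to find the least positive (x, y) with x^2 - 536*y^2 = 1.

First expand sqrt(536) as a continued fraction. With x_i = (sqrt(536) + m_i)/d_i and (m_0, d_0) = (0, 1): a_0 = floor(sqrt(536)) = 23, since 23^2 = 529 <= 536 < 576 = 24^2.
Iterate m_{i+1} = d_i*a_i - m_i, d_{i+1} = (536 - m_{i+1}^2)/d_i, a_{i+1} = floor((a_0 + m_{i+1})/d_{i+1}):
  m_1 = 1*23 - 0 = 23, d_1 = (536 - 23^2)/1 = 7/1 = 7, a_1 = floor((23 + 23)/7) = 6.
  m_2 = 7*6 - 23 = 19, d_2 = (536 - 19^2)/7 = 175/7 = 25, a_2 = floor((23 + 19)/25) = 1.
  m_3 = 25*1 - 19 = 6, d_3 = (536 - 6^2)/25 = 500/25 = 20, a_3 = floor((23 + 6)/20) = 1.
  m_4 = 20*1 - 6 = 14, d_4 = (536 - 14^2)/20 = 340/20 = 17, a_4 = floor((23 + 14)/17) = 2.
  m_5 = 17*2 - 14 = 20, d_5 = (536 - 20^2)/17 = 136/17 = 8, a_5 = floor((23 + 20)/8) = 5.
  m_6 = 8*5 - 20 = 20, d_6 = (536 - 20^2)/8 = 136/8 = 17, a_6 = floor((23 + 20)/17) = 2.
  m_7 = 17*2 - 20 = 14, d_7 = (536 - 14^2)/17 = 340/17 = 20, a_7 = floor((23 + 14)/20) = 1.
  m_8 = 20*1 - 14 = 6, d_8 = (536 - 6^2)/20 = 500/20 = 25, a_8 = floor((23 + 6)/25) = 1.
  m_9 = 25*1 - 6 = 19, d_9 = (536 - 19^2)/25 = 175/25 = 7, a_9 = floor((23 + 19)/7) = 6.
  m_10 = 7*6 - 19 = 23, d_10 = (536 - 23^2)/7 = 7/7 = 1, a_10 = floor((23 + 23)/1) = 46.
  m_11 = 1*46 - 23 = 23, d_11 = (536 - 23^2)/1 = 7/1 = 7: (m_11, d_11) = (m_1, d_1) = (23, 7), so from here the quotients repeat a_1, ..., a_10; the period length is 10.
So sqrt(536) = [23; (6, 1, 1, 2, 5, 2, 1, 1, 6, 46)] with period length k = 10.
k is even, so the fundamental solution of x^2 - 536y^2 = 1 is (p_{k-1}, q_{k-1}) = (p_9, q_9); compute convergents through index 9.
Convergents (p_i = a_i*p_{i-1} + p_{i-2}, q_i = a_i*q_{i-1} + q_{i-2} with p_{-2}=0, p_{-1}=1, q_{-2}=1, q_{-1}=0):
  i=0: a_0=23, p_0 = 23*1 + 0 = 23, q_0 = 23*0 + 1 = 1.
  i=1: a_1=6, p_1 = 6*23 + 1 = 139, q_1 = 6*1 + 0 = 6.
  i=2: a_2=1, p_2 = 1*139 + 23 = 162, q_2 = 1*6 + 1 = 7.
  i=3: a_3=1, p_3 = 1*162 + 139 = 301, q_3 = 1*7 + 6 = 13.
  i=4: a_4=2, p_4 = 2*301 + 162 = 764, q_4 = 2*13 + 7 = 33.
  i=5: a_5=5, p_5 = 5*764 + 301 = 4121, q_5 = 5*33 + 13 = 178.
  i=6: a_6=2, p_6 = 2*4121 + 764 = 9006, q_6 = 2*178 + 33 = 389.
  i=7: a_7=1, p_7 = 1*9006 + 4121 = 13127, q_7 = 1*389 + 178 = 567.
  i=8: a_8=1, p_8 = 1*13127 + 9006 = 22133, q_8 = 1*567 + 389 = 956.
  i=9: a_9=6, p_9 = 6*22133 + 13127 = 145925, q_9 = 6*956 + 567 = 6303.
Check: 145925^2 - 536*6303^2 = 21294105625 - 21294105624 = 1, so (x, y) = (145925, 6303) solves the equation, and by the theorem it is the least positive solution.

(x, y) = (145925, 6303)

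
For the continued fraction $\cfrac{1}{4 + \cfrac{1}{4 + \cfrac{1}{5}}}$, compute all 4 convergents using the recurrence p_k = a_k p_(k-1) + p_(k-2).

Using the convergent recurrence p_i = a_i*p_{i-1} + p_{i-2}, q_i = a_i*q_{i-1} + q_{i-2} with p_{-2}=0, p_{-1}=1, q_{-2}=1, q_{-1}=0:
  i=0: a_0=0, p_0 = 0*1 + 0 = 0, q_0 = 0*0 + 1 = 1.
  i=1: a_1=4, p_1 = 4*0 + 1 = 1, q_1 = 4*1 + 0 = 4.
  i=2: a_2=4, p_2 = 4*1 + 0 = 4, q_2 = 4*4 + 1 = 17.
  i=3: a_3=5, p_3 = 5*4 + 1 = 21, q_3 = 5*17 + 4 = 89.

0/1, 1/4, 4/17, 21/89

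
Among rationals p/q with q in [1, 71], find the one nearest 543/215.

149/59

Expand x = 543/215 as a continued fraction with the Euclidean algorithm:
  543 = 2*215 + 113, so a_0 = 2.
  215 = 1*113 + 102, so a_1 = 1.
  113 = 1*102 + 11, so a_2 = 1.
  102 = 9*11 + 3, so a_3 = 9.
  11 = 3*3 + 2, so a_4 = 3.
  3 = 1*2 + 1, so a_5 = 1.
  2 = 2*1 + 0, so a_6 = 2.
so x = [2; 1, 1, 9, 3, 1, 2].
Convergents (p_i = a_i*p_{i-1} + p_{i-2}, q_i = a_i*q_{i-1} + q_{i-2} with p_{-2}=0, p_{-1}=1, q_{-2}=1, q_{-1}=0), until the denominator exceeds 71:
  i=0: a_0=2, p_0 = 2*1 + 0 = 2, q_0 = 2*0 + 1 = 1.
  i=1: a_1=1, p_1 = 1*2 + 1 = 3, q_1 = 1*1 + 0 = 1.
  i=2: a_2=1, p_2 = 1*3 + 2 = 5, q_2 = 1*1 + 1 = 2.
  i=3: a_3=9, p_3 = 9*5 + 3 = 48, q_3 = 9*2 + 1 = 19.
  i=4: a_4=3, p_4 = 3*48 + 5 = 149, q_4 = 3*19 + 2 = 59.
  i=5: a_5=1, p_5 = 1*149 + 48 = 197, q_5 = 1*59 + 19 = 78.
q_5 = 78 > 71, so the last convergent with denominator <= 71 is p_4/q_4 = 149/59.
The closest fraction with denominator <= 71 is either p_4/q_4 or the intermediate fraction (k*p_4 + p_3)/(k*q_4 + q_3) with the largest k >= 1 whose denominator stays <= 71; these approach x as k grows, and every other convergent or intermediate fraction in range is farther away.
Largest k: floor((71 - q_3)/q_4) = floor((71 - 19)/59) = 0.
Since k = 0, no intermediate fraction beyond p_4/q_4 has denominator <= 71, so the convergent 149/59 is the closest (its error is |543*59 - 149*215|/(215*59) = 2/12685).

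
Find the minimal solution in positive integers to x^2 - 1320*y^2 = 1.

(x, y) = (109, 3)

First expand sqrt(1320) as a continued fraction. With x_i = (sqrt(1320) + m_i)/d_i and (m_0, d_0) = (0, 1): a_0 = floor(sqrt(1320)) = 36, since 36^2 = 1296 <= 1320 < 1369 = 37^2.
Iterate m_{i+1} = d_i*a_i - m_i, d_{i+1} = (1320 - m_{i+1}^2)/d_i, a_{i+1} = floor((a_0 + m_{i+1})/d_{i+1}):
  m_1 = 1*36 - 0 = 36, d_1 = (1320 - 36^2)/1 = 24/1 = 24, a_1 = floor((36 + 36)/24) = 3.
  m_2 = 24*3 - 36 = 36, d_2 = (1320 - 36^2)/24 = 24/24 = 1, a_2 = floor((36 + 36)/1) = 72.
  m_3 = 1*72 - 36 = 36, d_3 = (1320 - 36^2)/1 = 24/1 = 24: (m_3, d_3) = (m_1, d_1) = (36, 24), so from here the quotients repeat a_1, a_2; the period length is 2.
So sqrt(1320) = [36; (3, 72)] with period length k = 2.
k is even, so the fundamental solution of x^2 - 1320y^2 = 1 is (p_{k-1}, q_{k-1}) = (p_1, q_1); compute convergents through index 1.
Convergents (p_i = a_i*p_{i-1} + p_{i-2}, q_i = a_i*q_{i-1} + q_{i-2} with p_{-2}=0, p_{-1}=1, q_{-2}=1, q_{-1}=0):
  i=0: a_0=36, p_0 = 36*1 + 0 = 36, q_0 = 36*0 + 1 = 1.
  i=1: a_1=3, p_1 = 3*36 + 1 = 109, q_1 = 3*1 + 0 = 3.
Check: 109^2 - 1320*3^2 = 11881 - 11880 = 1, so (x, y) = (109, 3) solves the equation, and by the theorem it is the least positive solution.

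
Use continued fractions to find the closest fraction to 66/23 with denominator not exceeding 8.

Expand x = 66/23 as a continued fraction with the Euclidean algorithm:
  66 = 2*23 + 20, so a_0 = 2.
  23 = 1*20 + 3, so a_1 = 1.
  20 = 6*3 + 2, so a_2 = 6.
  3 = 1*2 + 1, so a_3 = 1.
  2 = 2*1 + 0, so a_4 = 2.
so x = [2; 1, 6, 1, 2].
Convergents (p_i = a_i*p_{i-1} + p_{i-2}, q_i = a_i*q_{i-1} + q_{i-2} with p_{-2}=0, p_{-1}=1, q_{-2}=1, q_{-1}=0), until the denominator exceeds 8:
  i=0: a_0=2, p_0 = 2*1 + 0 = 2, q_0 = 2*0 + 1 = 1.
  i=1: a_1=1, p_1 = 1*2 + 1 = 3, q_1 = 1*1 + 0 = 1.
  i=2: a_2=6, p_2 = 6*3 + 2 = 20, q_2 = 6*1 + 1 = 7.
  i=3: a_3=1, p_3 = 1*20 + 3 = 23, q_3 = 1*7 + 1 = 8.
  i=4: a_4=2, p_4 = 2*23 + 20 = 66, q_4 = 2*8 + 7 = 23.
q_4 = 23 > 8, so the last convergent with denominator <= 8 is p_3/q_3 = 23/8.
The closest fraction with denominator <= 8 is either p_3/q_3 or the intermediate fraction (k*p_3 + p_2)/(k*q_3 + q_2) with the largest k >= 1 whose denominator stays <= 8; these approach x as k grows, and every other convergent or intermediate fraction in range is farther away.
Largest k: floor((8 - q_2)/q_3) = floor((8 - 7)/8) = 0.
Since k = 0, no intermediate fraction beyond p_3/q_3 has denominator <= 8, so the convergent 23/8 is the closest (its error is |66*8 - 23*23|/(23*8) = 1/184).

23/8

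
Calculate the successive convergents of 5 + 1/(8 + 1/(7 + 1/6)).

5/1, 41/8, 292/57, 1793/350

Using the convergent recurrence p_i = a_i*p_{i-1} + p_{i-2}, q_i = a_i*q_{i-1} + q_{i-2} with p_{-2}=0, p_{-1}=1, q_{-2}=1, q_{-1}=0:
  i=0: a_0=5, p_0 = 5*1 + 0 = 5, q_0 = 5*0 + 1 = 1.
  i=1: a_1=8, p_1 = 8*5 + 1 = 41, q_1 = 8*1 + 0 = 8.
  i=2: a_2=7, p_2 = 7*41 + 5 = 292, q_2 = 7*8 + 1 = 57.
  i=3: a_3=6, p_3 = 6*292 + 41 = 1793, q_3 = 6*57 + 8 = 350.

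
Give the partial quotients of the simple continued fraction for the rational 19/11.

[1; 1, 2, 1, 2]

Run the Euclidean algorithm on 19 and 11; the successive quotients are the partial quotients a_0, a_1, ... (each step inverts the fractional part left over by the previous one):
  19 = 1*11 + 8, so a_0 = 1.
  11 = 1*8 + 3, so a_1 = 1.
  8 = 2*3 + 2, so a_2 = 2.
  3 = 1*2 + 1, so a_3 = 1.
  2 = 2*1 + 0, so a_4 = 2.
The remainder reaches 0 after 5 divisions, so the expansion has 5 partial quotients, read off in order.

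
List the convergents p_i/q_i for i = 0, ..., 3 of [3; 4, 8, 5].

3/1, 13/4, 107/33, 548/169

Using the convergent recurrence p_i = a_i*p_{i-1} + p_{i-2}, q_i = a_i*q_{i-1} + q_{i-2} with p_{-2}=0, p_{-1}=1, q_{-2}=1, q_{-1}=0:
  i=0: a_0=3, p_0 = 3*1 + 0 = 3, q_0 = 3*0 + 1 = 1.
  i=1: a_1=4, p_1 = 4*3 + 1 = 13, q_1 = 4*1 + 0 = 4.
  i=2: a_2=8, p_2 = 8*13 + 3 = 107, q_2 = 8*4 + 1 = 33.
  i=3: a_3=5, p_3 = 5*107 + 13 = 548, q_3 = 5*33 + 4 = 169.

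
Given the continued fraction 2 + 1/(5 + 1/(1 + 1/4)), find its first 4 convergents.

2/1, 11/5, 13/6, 63/29

Using the convergent recurrence p_i = a_i*p_{i-1} + p_{i-2}, q_i = a_i*q_{i-1} + q_{i-2} with p_{-2}=0, p_{-1}=1, q_{-2}=1, q_{-1}=0:
  i=0: a_0=2, p_0 = 2*1 + 0 = 2, q_0 = 2*0 + 1 = 1.
  i=1: a_1=5, p_1 = 5*2 + 1 = 11, q_1 = 5*1 + 0 = 5.
  i=2: a_2=1, p_2 = 1*11 + 2 = 13, q_2 = 1*5 + 1 = 6.
  i=3: a_3=4, p_3 = 4*13 + 11 = 63, q_3 = 4*6 + 5 = 29.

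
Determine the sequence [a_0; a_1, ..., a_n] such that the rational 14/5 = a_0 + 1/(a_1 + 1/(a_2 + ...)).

[2; 1, 4]

Run the Euclidean algorithm on 14 and 5; the successive quotients are the partial quotients a_0, a_1, ... (each step inverts the fractional part left over by the previous one):
  14 = 2*5 + 4, so a_0 = 2.
  5 = 1*4 + 1, so a_1 = 1.
  4 = 4*1 + 0, so a_2 = 4.
The remainder reaches 0 after 3 divisions, so the expansion has 3 partial quotients, read off in order.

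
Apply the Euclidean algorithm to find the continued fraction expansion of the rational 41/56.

Run the Euclidean algorithm on 41 and 56; the successive quotients are the partial quotients a_0, a_1, ... (each step inverts the fractional part left over by the previous one):
  41 = 0*56 + 41, so a_0 = 0.
  56 = 1*41 + 15, so a_1 = 1.
  41 = 2*15 + 11, so a_2 = 2.
  15 = 1*11 + 4, so a_3 = 1.
  11 = 2*4 + 3, so a_4 = 2.
  4 = 1*3 + 1, so a_5 = 1.
  3 = 3*1 + 0, so a_6 = 3.
The remainder reaches 0 after 7 divisions, so the expansion has 7 partial quotients, read off in order.

[0; 1, 2, 1, 2, 1, 3]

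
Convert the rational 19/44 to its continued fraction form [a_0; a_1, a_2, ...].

Run the Euclidean algorithm on 19 and 44; the successive quotients are the partial quotients a_0, a_1, ... (each step inverts the fractional part left over by the previous one):
  19 = 0*44 + 19, so a_0 = 0.
  44 = 2*19 + 6, so a_1 = 2.
  19 = 3*6 + 1, so a_2 = 3.
  6 = 6*1 + 0, so a_3 = 6.
The remainder reaches 0 after 4 divisions, so the expansion has 4 partial quotients, read off in order.

[0; 2, 3, 6]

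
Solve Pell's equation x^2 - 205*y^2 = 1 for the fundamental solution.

(x, y) = (39689, 2772)

First expand sqrt(205) as a continued fraction. With x_i = (sqrt(205) + m_i)/d_i and (m_0, d_0) = (0, 1): a_0 = floor(sqrt(205)) = 14, since 14^2 = 196 <= 205 < 225 = 15^2.
Iterate m_{i+1} = d_i*a_i - m_i, d_{i+1} = (205 - m_{i+1}^2)/d_i, a_{i+1} = floor((a_0 + m_{i+1})/d_{i+1}):
  m_1 = 1*14 - 0 = 14, d_1 = (205 - 14^2)/1 = 9/1 = 9, a_1 = floor((14 + 14)/9) = 3.
  m_2 = 9*3 - 14 = 13, d_2 = (205 - 13^2)/9 = 36/9 = 4, a_2 = floor((14 + 13)/4) = 6.
  m_3 = 4*6 - 13 = 11, d_3 = (205 - 11^2)/4 = 84/4 = 21, a_3 = floor((14 + 11)/21) = 1.
  m_4 = 21*1 - 11 = 10, d_4 = (205 - 10^2)/21 = 105/21 = 5, a_4 = floor((14 + 10)/5) = 4.
  m_5 = 5*4 - 10 = 10, d_5 = (205 - 10^2)/5 = 105/5 = 21, a_5 = floor((14 + 10)/21) = 1.
  m_6 = 21*1 - 10 = 11, d_6 = (205 - 11^2)/21 = 84/21 = 4, a_6 = floor((14 + 11)/4) = 6.
  m_7 = 4*6 - 11 = 13, d_7 = (205 - 13^2)/4 = 36/4 = 9, a_7 = floor((14 + 13)/9) = 3.
  m_8 = 9*3 - 13 = 14, d_8 = (205 - 14^2)/9 = 9/9 = 1, a_8 = floor((14 + 14)/1) = 28.
  m_9 = 1*28 - 14 = 14, d_9 = (205 - 14^2)/1 = 9/1 = 9: (m_9, d_9) = (m_1, d_1) = (14, 9), so from here the quotients repeat a_1, ..., a_8; the period length is 8.
So sqrt(205) = [14; (3, 6, 1, 4, 1, 6, 3, 28)] with period length k = 8.
k is even, so the fundamental solution of x^2 - 205y^2 = 1 is (p_{k-1}, q_{k-1}) = (p_7, q_7); compute convergents through index 7.
Convergents (p_i = a_i*p_{i-1} + p_{i-2}, q_i = a_i*q_{i-1} + q_{i-2} with p_{-2}=0, p_{-1}=1, q_{-2}=1, q_{-1}=0):
  i=0: a_0=14, p_0 = 14*1 + 0 = 14, q_0 = 14*0 + 1 = 1.
  i=1: a_1=3, p_1 = 3*14 + 1 = 43, q_1 = 3*1 + 0 = 3.
  i=2: a_2=6, p_2 = 6*43 + 14 = 272, q_2 = 6*3 + 1 = 19.
  i=3: a_3=1, p_3 = 1*272 + 43 = 315, q_3 = 1*19 + 3 = 22.
  i=4: a_4=4, p_4 = 4*315 + 272 = 1532, q_4 = 4*22 + 19 = 107.
  i=5: a_5=1, p_5 = 1*1532 + 315 = 1847, q_5 = 1*107 + 22 = 129.
  i=6: a_6=6, p_6 = 6*1847 + 1532 = 12614, q_6 = 6*129 + 107 = 881.
  i=7: a_7=3, p_7 = 3*12614 + 1847 = 39689, q_7 = 3*881 + 129 = 2772.
Check: 39689^2 - 205*2772^2 = 1575216721 - 1575216720 = 1, so (x, y) = (39689, 2772) solves the equation, and by the theorem it is the least positive solution.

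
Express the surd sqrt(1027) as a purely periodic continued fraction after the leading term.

[32; (21, 2, 1, 6, 2, 4, 2, 6, 1, 2, 21, 64)]

Write x_i = (sqrt(1027) + m_i)/d_i with (m_0, d_0) = (0, 1). a_0 = floor(sqrt(1027)) = 32, since 32^2 = 1024 <= 1027 < 1089 = 33^2.
Iterate m_{i+1} = d_i*a_i - m_i, d_{i+1} = (1027 - m_{i+1}^2)/d_i, a_{i+1} = floor((a_0 + m_{i+1})/d_{i+1}):
  m_1 = 1*32 - 0 = 32, d_1 = (1027 - 32^2)/1 = 3/1 = 3, a_1 = floor((32 + 32)/3) = 21.
  m_2 = 3*21 - 32 = 31, d_2 = (1027 - 31^2)/3 = 66/3 = 22, a_2 = floor((32 + 31)/22) = 2.
  m_3 = 22*2 - 31 = 13, d_3 = (1027 - 13^2)/22 = 858/22 = 39, a_3 = floor((32 + 13)/39) = 1.
  m_4 = 39*1 - 13 = 26, d_4 = (1027 - 26^2)/39 = 351/39 = 9, a_4 = floor((32 + 26)/9) = 6.
  m_5 = 9*6 - 26 = 28, d_5 = (1027 - 28^2)/9 = 243/9 = 27, a_5 = floor((32 + 28)/27) = 2.
  m_6 = 27*2 - 28 = 26, d_6 = (1027 - 26^2)/27 = 351/27 = 13, a_6 = floor((32 + 26)/13) = 4.
  m_7 = 13*4 - 26 = 26, d_7 = (1027 - 26^2)/13 = 351/13 = 27, a_7 = floor((32 + 26)/27) = 2.
  m_8 = 27*2 - 26 = 28, d_8 = (1027 - 28^2)/27 = 243/27 = 9, a_8 = floor((32 + 28)/9) = 6.
  m_9 = 9*6 - 28 = 26, d_9 = (1027 - 26^2)/9 = 351/9 = 39, a_9 = floor((32 + 26)/39) = 1.
  m_10 = 39*1 - 26 = 13, d_10 = (1027 - 13^2)/39 = 858/39 = 22, a_10 = floor((32 + 13)/22) = 2.
  m_11 = 22*2 - 13 = 31, d_11 = (1027 - 31^2)/22 = 66/22 = 3, a_11 = floor((32 + 31)/3) = 21.
  m_12 = 3*21 - 31 = 32, d_12 = (1027 - 32^2)/3 = 3/3 = 1, a_12 = floor((32 + 32)/1) = 64.
  m_13 = 1*64 - 32 = 32, d_13 = (1027 - 32^2)/1 = 3/1 = 3: (m_13, d_13) = (m_1, d_1) = (32, 3), so from here the quotients repeat a_1, ..., a_12; the period length is 12.
Hence the expansion of sqrt(1027) is a_0 = 32 followed by the repeating block 21, 2, 1, 6, 2, 4, 2, 6, 1, 2, 21, 64 (period 12).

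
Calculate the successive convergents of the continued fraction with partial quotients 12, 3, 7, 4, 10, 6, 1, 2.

Using the convergent recurrence p_i = a_i*p_{i-1} + p_{i-2}, q_i = a_i*q_{i-1} + q_{i-2} with p_{-2}=0, p_{-1}=1, q_{-2}=1, q_{-1}=0:
  i=0: a_0=12, p_0 = 12*1 + 0 = 12, q_0 = 12*0 + 1 = 1.
  i=1: a_1=3, p_1 = 3*12 + 1 = 37, q_1 = 3*1 + 0 = 3.
  i=2: a_2=7, p_2 = 7*37 + 12 = 271, q_2 = 7*3 + 1 = 22.
  i=3: a_3=4, p_3 = 4*271 + 37 = 1121, q_3 = 4*22 + 3 = 91.
  i=4: a_4=10, p_4 = 10*1121 + 271 = 11481, q_4 = 10*91 + 22 = 932.
  i=5: a_5=6, p_5 = 6*11481 + 1121 = 70007, q_5 = 6*932 + 91 = 5683.
  i=6: a_6=1, p_6 = 1*70007 + 11481 = 81488, q_6 = 1*5683 + 932 = 6615.
  i=7: a_7=2, p_7 = 2*81488 + 70007 = 232983, q_7 = 2*6615 + 5683 = 18913.

12/1, 37/3, 271/22, 1121/91, 11481/932, 70007/5683, 81488/6615, 232983/18913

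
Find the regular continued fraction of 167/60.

Run the Euclidean algorithm on 167 and 60; the successive quotients are the partial quotients a_0, a_1, ... (each step inverts the fractional part left over by the previous one):
  167 = 2*60 + 47, so a_0 = 2.
  60 = 1*47 + 13, so a_1 = 1.
  47 = 3*13 + 8, so a_2 = 3.
  13 = 1*8 + 5, so a_3 = 1.
  8 = 1*5 + 3, so a_4 = 1.
  5 = 1*3 + 2, so a_5 = 1.
  3 = 1*2 + 1, so a_6 = 1.
  2 = 2*1 + 0, so a_7 = 2.
The remainder reaches 0 after 8 divisions, so the expansion has 8 partial quotients, read off in order.

[2; 1, 3, 1, 1, 1, 1, 2]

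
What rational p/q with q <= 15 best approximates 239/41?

35/6

Expand x = 239/41 as a continued fraction with the Euclidean algorithm:
  239 = 5*41 + 34, so a_0 = 5.
  41 = 1*34 + 7, so a_1 = 1.
  34 = 4*7 + 6, so a_2 = 4.
  7 = 1*6 + 1, so a_3 = 1.
  6 = 6*1 + 0, so a_4 = 6.
so x = [5; 1, 4, 1, 6].
Convergents (p_i = a_i*p_{i-1} + p_{i-2}, q_i = a_i*q_{i-1} + q_{i-2} with p_{-2}=0, p_{-1}=1, q_{-2}=1, q_{-1}=0), until the denominator exceeds 15:
  i=0: a_0=5, p_0 = 5*1 + 0 = 5, q_0 = 5*0 + 1 = 1.
  i=1: a_1=1, p_1 = 1*5 + 1 = 6, q_1 = 1*1 + 0 = 1.
  i=2: a_2=4, p_2 = 4*6 + 5 = 29, q_2 = 4*1 + 1 = 5.
  i=3: a_3=1, p_3 = 1*29 + 6 = 35, q_3 = 1*5 + 1 = 6.
  i=4: a_4=6, p_4 = 6*35 + 29 = 239, q_4 = 6*6 + 5 = 41.
q_4 = 41 > 15, so the last convergent with denominator <= 15 is p_3/q_3 = 35/6.
The closest fraction with denominator <= 15 is either p_3/q_3 or the intermediate fraction (k*p_3 + p_2)/(k*q_3 + q_2) with the largest k >= 1 whose denominator stays <= 15; these approach x as k grows, and every other convergent or intermediate fraction in range is farther away.
Largest k: floor((15 - q_2)/q_3) = floor((15 - 5)/6) = 1.
That gives (1*35 + 29)/(1*6 + 5) = 64/11.
Compare the errors: |x - 35/6| = |239*6 - 35*41|/(41*6) = 1/246, and |x - 64/11| = |239*11 - 64*41|/(41*11) = 5/451.
Cross-multiplying, 1*451 = 451 < 1230 = 5*246, so 1/246 is smaller: the convergent 35/6 is closer to x than 64/11.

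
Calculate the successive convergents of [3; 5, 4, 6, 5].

Using the convergent recurrence p_i = a_i*p_{i-1} + p_{i-2}, q_i = a_i*q_{i-1} + q_{i-2} with p_{-2}=0, p_{-1}=1, q_{-2}=1, q_{-1}=0:
  i=0: a_0=3, p_0 = 3*1 + 0 = 3, q_0 = 3*0 + 1 = 1.
  i=1: a_1=5, p_1 = 5*3 + 1 = 16, q_1 = 5*1 + 0 = 5.
  i=2: a_2=4, p_2 = 4*16 + 3 = 67, q_2 = 4*5 + 1 = 21.
  i=3: a_3=6, p_3 = 6*67 + 16 = 418, q_3 = 6*21 + 5 = 131.
  i=4: a_4=5, p_4 = 5*418 + 67 = 2157, q_4 = 5*131 + 21 = 676.

3/1, 16/5, 67/21, 418/131, 2157/676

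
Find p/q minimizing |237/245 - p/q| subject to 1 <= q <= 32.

30/31

Expand x = 237/245 as a continued fraction with the Euclidean algorithm:
  237 = 0*245 + 237, so a_0 = 0.
  245 = 1*237 + 8, so a_1 = 1.
  237 = 29*8 + 5, so a_2 = 29.
  8 = 1*5 + 3, so a_3 = 1.
  5 = 1*3 + 2, so a_4 = 1.
  3 = 1*2 + 1, so a_5 = 1.
  2 = 2*1 + 0, so a_6 = 2.
so x = [0; 1, 29, 1, 1, 1, 2].
Convergents (p_i = a_i*p_{i-1} + p_{i-2}, q_i = a_i*q_{i-1} + q_{i-2} with p_{-2}=0, p_{-1}=1, q_{-2}=1, q_{-1}=0), until the denominator exceeds 32:
  i=0: a_0=0, p_0 = 0*1 + 0 = 0, q_0 = 0*0 + 1 = 1.
  i=1: a_1=1, p_1 = 1*0 + 1 = 1, q_1 = 1*1 + 0 = 1.
  i=2: a_2=29, p_2 = 29*1 + 0 = 29, q_2 = 29*1 + 1 = 30.
  i=3: a_3=1, p_3 = 1*29 + 1 = 30, q_3 = 1*30 + 1 = 31.
  i=4: a_4=1, p_4 = 1*30 + 29 = 59, q_4 = 1*31 + 30 = 61.
q_4 = 61 > 32, so the last convergent with denominator <= 32 is p_3/q_3 = 30/31.
The closest fraction with denominator <= 32 is either p_3/q_3 or the intermediate fraction (k*p_3 + p_2)/(k*q_3 + q_2) with the largest k >= 1 whose denominator stays <= 32; these approach x as k grows, and every other convergent or intermediate fraction in range is farther away.
Largest k: floor((32 - q_2)/q_3) = floor((32 - 30)/31) = 0.
Since k = 0, no intermediate fraction beyond p_3/q_3 has denominator <= 32, so the convergent 30/31 is the closest (its error is |237*31 - 30*245|/(245*31) = 3/7595).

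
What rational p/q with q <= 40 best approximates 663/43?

478/31

Expand x = 663/43 as a continued fraction with the Euclidean algorithm:
  663 = 15*43 + 18, so a_0 = 15.
  43 = 2*18 + 7, so a_1 = 2.
  18 = 2*7 + 4, so a_2 = 2.
  7 = 1*4 + 3, so a_3 = 1.
  4 = 1*3 + 1, so a_4 = 1.
  3 = 3*1 + 0, so a_5 = 3.
so x = [15; 2, 2, 1, 1, 3].
Convergents (p_i = a_i*p_{i-1} + p_{i-2}, q_i = a_i*q_{i-1} + q_{i-2} with p_{-2}=0, p_{-1}=1, q_{-2}=1, q_{-1}=0), until the denominator exceeds 40:
  i=0: a_0=15, p_0 = 15*1 + 0 = 15, q_0 = 15*0 + 1 = 1.
  i=1: a_1=2, p_1 = 2*15 + 1 = 31, q_1 = 2*1 + 0 = 2.
  i=2: a_2=2, p_2 = 2*31 + 15 = 77, q_2 = 2*2 + 1 = 5.
  i=3: a_3=1, p_3 = 1*77 + 31 = 108, q_3 = 1*5 + 2 = 7.
  i=4: a_4=1, p_4 = 1*108 + 77 = 185, q_4 = 1*7 + 5 = 12.
  i=5: a_5=3, p_5 = 3*185 + 108 = 663, q_5 = 3*12 + 7 = 43.
q_5 = 43 > 40, so the last convergent with denominator <= 40 is p_4/q_4 = 185/12.
The closest fraction with denominator <= 40 is either p_4/q_4 or the intermediate fraction (k*p_4 + p_3)/(k*q_4 + q_3) with the largest k >= 1 whose denominator stays <= 40; these approach x as k grows, and every other convergent or intermediate fraction in range is farther away.
Largest k: floor((40 - q_3)/q_4) = floor((40 - 7)/12) = 2.
That gives (2*185 + 108)/(2*12 + 7) = 478/31.
Compare the errors: |x - 185/12| = |663*12 - 185*43|/(43*12) = 1/516, and |x - 478/31| = |663*31 - 478*43|/(43*31) = 1/1333.
Cross-multiplying, 1*516 = 516 < 1333 = 1*1333, so 1/1333 is smaller: the intermediate fraction 478/31 is closer to x than 185/12.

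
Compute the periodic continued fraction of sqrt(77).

[8; (1, 3, 2, 3, 1, 16)]

Write x_i = (sqrt(77) + m_i)/d_i with (m_0, d_0) = (0, 1). a_0 = floor(sqrt(77)) = 8, since 8^2 = 64 <= 77 < 81 = 9^2.
Iterate m_{i+1} = d_i*a_i - m_i, d_{i+1} = (77 - m_{i+1}^2)/d_i, a_{i+1} = floor((a_0 + m_{i+1})/d_{i+1}):
  m_1 = 1*8 - 0 = 8, d_1 = (77 - 8^2)/1 = 13/1 = 13, a_1 = floor((8 + 8)/13) = 1.
  m_2 = 13*1 - 8 = 5, d_2 = (77 - 5^2)/13 = 52/13 = 4, a_2 = floor((8 + 5)/4) = 3.
  m_3 = 4*3 - 5 = 7, d_3 = (77 - 7^2)/4 = 28/4 = 7, a_3 = floor((8 + 7)/7) = 2.
  m_4 = 7*2 - 7 = 7, d_4 = (77 - 7^2)/7 = 28/7 = 4, a_4 = floor((8 + 7)/4) = 3.
  m_5 = 4*3 - 7 = 5, d_5 = (77 - 5^2)/4 = 52/4 = 13, a_5 = floor((8 + 5)/13) = 1.
  m_6 = 13*1 - 5 = 8, d_6 = (77 - 8^2)/13 = 13/13 = 1, a_6 = floor((8 + 8)/1) = 16.
  m_7 = 1*16 - 8 = 8, d_7 = (77 - 8^2)/1 = 13/1 = 13: (m_7, d_7) = (m_1, d_1) = (8, 13), so from here the quotients repeat a_1, ..., a_6; the period length is 6.
Hence the expansion of sqrt(77) is a_0 = 8 followed by the repeating block 1, 3, 2, 3, 1, 16 (period 6).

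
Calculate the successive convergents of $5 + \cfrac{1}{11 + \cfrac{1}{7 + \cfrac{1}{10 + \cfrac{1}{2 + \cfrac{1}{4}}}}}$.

Using the convergent recurrence p_i = a_i*p_{i-1} + p_{i-2}, q_i = a_i*q_{i-1} + q_{i-2} with p_{-2}=0, p_{-1}=1, q_{-2}=1, q_{-1}=0:
  i=0: a_0=5, p_0 = 5*1 + 0 = 5, q_0 = 5*0 + 1 = 1.
  i=1: a_1=11, p_1 = 11*5 + 1 = 56, q_1 = 11*1 + 0 = 11.
  i=2: a_2=7, p_2 = 7*56 + 5 = 397, q_2 = 7*11 + 1 = 78.
  i=3: a_3=10, p_3 = 10*397 + 56 = 4026, q_3 = 10*78 + 11 = 791.
  i=4: a_4=2, p_4 = 2*4026 + 397 = 8449, q_4 = 2*791 + 78 = 1660.
  i=5: a_5=4, p_5 = 4*8449 + 4026 = 37822, q_5 = 4*1660 + 791 = 7431.

5/1, 56/11, 397/78, 4026/791, 8449/1660, 37822/7431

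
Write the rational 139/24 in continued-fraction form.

Run the Euclidean algorithm on 139 and 24; the successive quotients are the partial quotients a_0, a_1, ... (each step inverts the fractional part left over by the previous one):
  139 = 5*24 + 19, so a_0 = 5.
  24 = 1*19 + 5, so a_1 = 1.
  19 = 3*5 + 4, so a_2 = 3.
  5 = 1*4 + 1, so a_3 = 1.
  4 = 4*1 + 0, so a_4 = 4.
The remainder reaches 0 after 5 divisions, so the expansion has 5 partial quotients, read off in order.

[5; 1, 3, 1, 4]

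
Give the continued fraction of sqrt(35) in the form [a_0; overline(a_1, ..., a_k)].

[5; overline(1, 10)]

Write x_i = (sqrt(35) + m_i)/d_i with (m_0, d_0) = (0, 1). a_0 = floor(sqrt(35)) = 5, since 5^2 = 25 <= 35 < 36 = 6^2.
Iterate m_{i+1} = d_i*a_i - m_i, d_{i+1} = (35 - m_{i+1}^2)/d_i, a_{i+1} = floor((a_0 + m_{i+1})/d_{i+1}):
  m_1 = 1*5 - 0 = 5, d_1 = (35 - 5^2)/1 = 10/1 = 10, a_1 = floor((5 + 5)/10) = 1.
  m_2 = 10*1 - 5 = 5, d_2 = (35 - 5^2)/10 = 10/10 = 1, a_2 = floor((5 + 5)/1) = 10.
  m_3 = 1*10 - 5 = 5, d_3 = (35 - 5^2)/1 = 10/1 = 10: (m_3, d_3) = (m_1, d_1) = (5, 10), so from here the quotients repeat a_1, a_2; the period length is 2.
Hence the expansion of sqrt(35) is a_0 = 5 followed by the repeating block 1, 10 (period 2).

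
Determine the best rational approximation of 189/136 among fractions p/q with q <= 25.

25/18

Expand x = 189/136 as a continued fraction with the Euclidean algorithm:
  189 = 1*136 + 53, so a_0 = 1.
  136 = 2*53 + 30, so a_1 = 2.
  53 = 1*30 + 23, so a_2 = 1.
  30 = 1*23 + 7, so a_3 = 1.
  23 = 3*7 + 2, so a_4 = 3.
  7 = 3*2 + 1, so a_5 = 3.
  2 = 2*1 + 0, so a_6 = 2.
so x = [1; 2, 1, 1, 3, 3, 2].
Convergents (p_i = a_i*p_{i-1} + p_{i-2}, q_i = a_i*q_{i-1} + q_{i-2} with p_{-2}=0, p_{-1}=1, q_{-2}=1, q_{-1}=0), until the denominator exceeds 25:
  i=0: a_0=1, p_0 = 1*1 + 0 = 1, q_0 = 1*0 + 1 = 1.
  i=1: a_1=2, p_1 = 2*1 + 1 = 3, q_1 = 2*1 + 0 = 2.
  i=2: a_2=1, p_2 = 1*3 + 1 = 4, q_2 = 1*2 + 1 = 3.
  i=3: a_3=1, p_3 = 1*4 + 3 = 7, q_3 = 1*3 + 2 = 5.
  i=4: a_4=3, p_4 = 3*7 + 4 = 25, q_4 = 3*5 + 3 = 18.
  i=5: a_5=3, p_5 = 3*25 + 7 = 82, q_5 = 3*18 + 5 = 59.
q_5 = 59 > 25, so the last convergent with denominator <= 25 is p_4/q_4 = 25/18.
The closest fraction with denominator <= 25 is either p_4/q_4 or the intermediate fraction (k*p_4 + p_3)/(k*q_4 + q_3) with the largest k >= 1 whose denominator stays <= 25; these approach x as k grows, and every other convergent or intermediate fraction in range is farther away.
Largest k: floor((25 - q_3)/q_4) = floor((25 - 5)/18) = 1.
That gives (1*25 + 7)/(1*18 + 5) = 32/23.
Compare the errors: |x - 25/18| = |189*18 - 25*136|/(136*18) = 2/2448, and |x - 32/23| = |189*23 - 32*136|/(136*23) = 5/3128.
Cross-multiplying, 2*3128 = 6256 < 12240 = 5*2448, so 2/2448 is smaller: the convergent 25/18 is closer to x than 32/23.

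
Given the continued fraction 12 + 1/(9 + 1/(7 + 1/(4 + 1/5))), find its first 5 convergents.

Using the convergent recurrence p_i = a_i*p_{i-1} + p_{i-2}, q_i = a_i*q_{i-1} + q_{i-2} with p_{-2}=0, p_{-1}=1, q_{-2}=1, q_{-1}=0:
  i=0: a_0=12, p_0 = 12*1 + 0 = 12, q_0 = 12*0 + 1 = 1.
  i=1: a_1=9, p_1 = 9*12 + 1 = 109, q_1 = 9*1 + 0 = 9.
  i=2: a_2=7, p_2 = 7*109 + 12 = 775, q_2 = 7*9 + 1 = 64.
  i=3: a_3=4, p_3 = 4*775 + 109 = 3209, q_3 = 4*64 + 9 = 265.
  i=4: a_4=5, p_4 = 5*3209 + 775 = 16820, q_4 = 5*265 + 64 = 1389.

12/1, 109/9, 775/64, 3209/265, 16820/1389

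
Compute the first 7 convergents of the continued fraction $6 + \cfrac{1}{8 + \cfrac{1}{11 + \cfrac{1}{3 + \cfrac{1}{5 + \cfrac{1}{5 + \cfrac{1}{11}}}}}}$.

6/1, 49/8, 545/89, 1684/275, 8965/1464, 46509/7595, 520564/85009

Using the convergent recurrence p_i = a_i*p_{i-1} + p_{i-2}, q_i = a_i*q_{i-1} + q_{i-2} with p_{-2}=0, p_{-1}=1, q_{-2}=1, q_{-1}=0:
  i=0: a_0=6, p_0 = 6*1 + 0 = 6, q_0 = 6*0 + 1 = 1.
  i=1: a_1=8, p_1 = 8*6 + 1 = 49, q_1 = 8*1 + 0 = 8.
  i=2: a_2=11, p_2 = 11*49 + 6 = 545, q_2 = 11*8 + 1 = 89.
  i=3: a_3=3, p_3 = 3*545 + 49 = 1684, q_3 = 3*89 + 8 = 275.
  i=4: a_4=5, p_4 = 5*1684 + 545 = 8965, q_4 = 5*275 + 89 = 1464.
  i=5: a_5=5, p_5 = 5*8965 + 1684 = 46509, q_5 = 5*1464 + 275 = 7595.
  i=6: a_6=11, p_6 = 11*46509 + 8965 = 520564, q_6 = 11*7595 + 1464 = 85009.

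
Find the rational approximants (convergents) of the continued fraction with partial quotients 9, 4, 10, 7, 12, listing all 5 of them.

Using the convergent recurrence p_i = a_i*p_{i-1} + p_{i-2}, q_i = a_i*q_{i-1} + q_{i-2} with p_{-2}=0, p_{-1}=1, q_{-2}=1, q_{-1}=0:
  i=0: a_0=9, p_0 = 9*1 + 0 = 9, q_0 = 9*0 + 1 = 1.
  i=1: a_1=4, p_1 = 4*9 + 1 = 37, q_1 = 4*1 + 0 = 4.
  i=2: a_2=10, p_2 = 10*37 + 9 = 379, q_2 = 10*4 + 1 = 41.
  i=3: a_3=7, p_3 = 7*379 + 37 = 2690, q_3 = 7*41 + 4 = 291.
  i=4: a_4=12, p_4 = 12*2690 + 379 = 32659, q_4 = 12*291 + 41 = 3533.

9/1, 37/4, 379/41, 2690/291, 32659/3533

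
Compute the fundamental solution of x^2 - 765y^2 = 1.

(x, y) = (285769, 10332)

First expand sqrt(765) as a continued fraction. With x_i = (sqrt(765) + m_i)/d_i and (m_0, d_0) = (0, 1): a_0 = floor(sqrt(765)) = 27, since 27^2 = 729 <= 765 < 784 = 28^2.
Iterate m_{i+1} = d_i*a_i - m_i, d_{i+1} = (765 - m_{i+1}^2)/d_i, a_{i+1} = floor((a_0 + m_{i+1})/d_{i+1}):
  m_1 = 1*27 - 0 = 27, d_1 = (765 - 27^2)/1 = 36/1 = 36, a_1 = floor((27 + 27)/36) = 1.
  m_2 = 36*1 - 27 = 9, d_2 = (765 - 9^2)/36 = 684/36 = 19, a_2 = floor((27 + 9)/19) = 1.
  m_3 = 19*1 - 9 = 10, d_3 = (765 - 10^2)/19 = 665/19 = 35, a_3 = floor((27 + 10)/35) = 1.
  m_4 = 35*1 - 10 = 25, d_4 = (765 - 25^2)/35 = 140/35 = 4, a_4 = floor((27 + 25)/4) = 13.
  m_5 = 4*13 - 25 = 27, d_5 = (765 - 27^2)/4 = 36/4 = 9, a_5 = floor((27 + 27)/9) = 6.
  m_6 = 9*6 - 27 = 27, d_6 = (765 - 27^2)/9 = 36/9 = 4, a_6 = floor((27 + 27)/4) = 13.
  m_7 = 4*13 - 27 = 25, d_7 = (765 - 25^2)/4 = 140/4 = 35, a_7 = floor((27 + 25)/35) = 1.
  m_8 = 35*1 - 25 = 10, d_8 = (765 - 10^2)/35 = 665/35 = 19, a_8 = floor((27 + 10)/19) = 1.
  m_9 = 19*1 - 10 = 9, d_9 = (765 - 9^2)/19 = 684/19 = 36, a_9 = floor((27 + 9)/36) = 1.
  m_10 = 36*1 - 9 = 27, d_10 = (765 - 27^2)/36 = 36/36 = 1, a_10 = floor((27 + 27)/1) = 54.
  m_11 = 1*54 - 27 = 27, d_11 = (765 - 27^2)/1 = 36/1 = 36: (m_11, d_11) = (m_1, d_1) = (27, 36), so from here the quotients repeat a_1, ..., a_10; the period length is 10.
So sqrt(765) = [27; (1, 1, 1, 13, 6, 13, 1, 1, 1, 54)] with period length k = 10.
k is even, so the fundamental solution of x^2 - 765y^2 = 1 is (p_{k-1}, q_{k-1}) = (p_9, q_9); compute convergents through index 9.
Convergents (p_i = a_i*p_{i-1} + p_{i-2}, q_i = a_i*q_{i-1} + q_{i-2} with p_{-2}=0, p_{-1}=1, q_{-2}=1, q_{-1}=0):
  i=0: a_0=27, p_0 = 27*1 + 0 = 27, q_0 = 27*0 + 1 = 1.
  i=1: a_1=1, p_1 = 1*27 + 1 = 28, q_1 = 1*1 + 0 = 1.
  i=2: a_2=1, p_2 = 1*28 + 27 = 55, q_2 = 1*1 + 1 = 2.
  i=3: a_3=1, p_3 = 1*55 + 28 = 83, q_3 = 1*2 + 1 = 3.
  i=4: a_4=13, p_4 = 13*83 + 55 = 1134, q_4 = 13*3 + 2 = 41.
  i=5: a_5=6, p_5 = 6*1134 + 83 = 6887, q_5 = 6*41 + 3 = 249.
  i=6: a_6=13, p_6 = 13*6887 + 1134 = 90665, q_6 = 13*249 + 41 = 3278.
  i=7: a_7=1, p_7 = 1*90665 + 6887 = 97552, q_7 = 1*3278 + 249 = 3527.
  i=8: a_8=1, p_8 = 1*97552 + 90665 = 188217, q_8 = 1*3527 + 3278 = 6805.
  i=9: a_9=1, p_9 = 1*188217 + 97552 = 285769, q_9 = 1*6805 + 3527 = 10332.
Check: 285769^2 - 765*10332^2 = 81663921361 - 81663921360 = 1, so (x, y) = (285769, 10332) solves the equation, and by the theorem it is the least positive solution.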